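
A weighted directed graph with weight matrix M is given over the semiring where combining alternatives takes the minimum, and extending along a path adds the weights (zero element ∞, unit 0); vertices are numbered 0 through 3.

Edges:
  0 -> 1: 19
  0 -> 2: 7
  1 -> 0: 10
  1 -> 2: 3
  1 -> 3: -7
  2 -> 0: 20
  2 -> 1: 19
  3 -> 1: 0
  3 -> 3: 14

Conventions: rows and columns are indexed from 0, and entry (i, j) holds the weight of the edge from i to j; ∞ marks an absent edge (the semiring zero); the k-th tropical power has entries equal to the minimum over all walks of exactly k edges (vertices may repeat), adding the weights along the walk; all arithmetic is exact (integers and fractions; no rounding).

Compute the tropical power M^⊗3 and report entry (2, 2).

M^⊗2:
  [27, 26, 22, 12]
  [23, -7, 17, 7]
  [29, 39, 22, 12]
  [10, 14, 3, -7]
M^⊗3:
  [36, 12, 29, 19]
  [3, 7, -4, -14]
  [42, 12, 36, 26]
  [23, -7, 17, 7]
Key observation: the optimum is the walk 2->1->0->2, with weight 19 + 10 + 7 = 36.
Optimal value attained by: walk 2->1->0->2.
Answer: (M^⊗3)[2][2] = 36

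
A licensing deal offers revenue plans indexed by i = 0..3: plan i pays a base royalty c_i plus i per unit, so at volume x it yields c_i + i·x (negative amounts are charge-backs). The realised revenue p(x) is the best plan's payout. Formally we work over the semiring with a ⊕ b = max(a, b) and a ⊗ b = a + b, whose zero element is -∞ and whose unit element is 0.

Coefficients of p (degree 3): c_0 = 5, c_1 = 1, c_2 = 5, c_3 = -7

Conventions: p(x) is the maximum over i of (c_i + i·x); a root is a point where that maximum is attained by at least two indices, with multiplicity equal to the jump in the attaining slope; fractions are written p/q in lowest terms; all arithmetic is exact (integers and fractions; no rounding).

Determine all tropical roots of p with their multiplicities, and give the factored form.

hull edge (i=0, c=5) to (i=2, c=5): slope 0, span 2
hull edge (i=2, c=5) to (i=3, c=-7): slope -12, span 1
Factored form: p(x) = -7 ⊗ (x ⊕ 0) ⊗ (x ⊕ 0) ⊗ (x ⊕ 12)
Answer: roots = 0 (mult 2), 12 (mult 1)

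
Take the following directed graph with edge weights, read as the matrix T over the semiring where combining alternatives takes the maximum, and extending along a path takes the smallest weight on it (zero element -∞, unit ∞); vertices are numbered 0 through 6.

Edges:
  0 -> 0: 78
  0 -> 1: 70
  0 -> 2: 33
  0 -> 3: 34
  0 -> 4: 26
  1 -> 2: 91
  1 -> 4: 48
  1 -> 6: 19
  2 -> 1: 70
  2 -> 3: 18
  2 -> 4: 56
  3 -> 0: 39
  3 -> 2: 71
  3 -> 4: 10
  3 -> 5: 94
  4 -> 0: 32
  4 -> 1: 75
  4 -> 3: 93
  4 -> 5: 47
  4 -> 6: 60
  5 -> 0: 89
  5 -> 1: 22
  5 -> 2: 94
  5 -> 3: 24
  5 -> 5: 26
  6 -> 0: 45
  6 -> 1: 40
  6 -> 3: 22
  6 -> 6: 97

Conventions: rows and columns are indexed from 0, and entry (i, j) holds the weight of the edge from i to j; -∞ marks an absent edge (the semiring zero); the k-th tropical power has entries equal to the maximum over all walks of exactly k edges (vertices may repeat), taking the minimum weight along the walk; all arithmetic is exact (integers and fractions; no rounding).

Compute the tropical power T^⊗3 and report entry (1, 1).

T^⊗2:
  [78, 70, 70, 34, 48, 34, 26]
  [32, 70, -∞, 48, 56, 47, 48]
  [32, 56, 70, 56, 48, 47, 56]
  [89, 70, 94, 34, 56, 26, 10]
  [47, 40, 75, 32, 48, 93, 60]
  [78, 70, 33, 34, 56, 26, 19]
  [45, 45, 40, 34, 40, 22, 97]
T^⊗3:
  [78, 70, 70, 48, 56, 47, 48]
  [47, 56, 70, 56, 48, 48, 56]
  [47, 70, 56, 48, 56, 56, 56]
  [78, 70, 70, 56, 56, 47, 56]
  [89, 70, 93, 48, 56, 47, 60]
  [78, 70, 70, 56, 48, 47, 56]
  [45, 45, 45, 40, 45, 40, 97]
Key observation: the optimum is the walk 1->2->4->1, with weight 91 min 56 min 75 = 56.
Optimal value attained by: walk 1->2->4->1.
Answer: (T^⊗3)[1][1] = 56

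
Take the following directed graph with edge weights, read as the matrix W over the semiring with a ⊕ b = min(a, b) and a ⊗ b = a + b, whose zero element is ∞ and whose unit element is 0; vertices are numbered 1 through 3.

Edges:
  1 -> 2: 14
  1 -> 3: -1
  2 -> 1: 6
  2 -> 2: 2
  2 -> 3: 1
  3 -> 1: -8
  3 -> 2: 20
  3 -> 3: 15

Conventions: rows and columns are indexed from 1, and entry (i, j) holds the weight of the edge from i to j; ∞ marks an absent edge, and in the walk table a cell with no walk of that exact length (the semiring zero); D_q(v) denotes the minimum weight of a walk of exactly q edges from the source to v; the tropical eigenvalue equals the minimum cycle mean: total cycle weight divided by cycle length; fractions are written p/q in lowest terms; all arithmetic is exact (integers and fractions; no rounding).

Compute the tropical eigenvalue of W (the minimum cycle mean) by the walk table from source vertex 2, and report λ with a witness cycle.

q=0: [∞, 0, ∞]
q=1: [6, 2, 1]
q=2: [-7, 4, 3]
q=3: [-5, 6, -8]
Optimal cycle mean attained by: cycle 1->3->1, total (-1) + (-8), length 2.
Answer: λ = -9/2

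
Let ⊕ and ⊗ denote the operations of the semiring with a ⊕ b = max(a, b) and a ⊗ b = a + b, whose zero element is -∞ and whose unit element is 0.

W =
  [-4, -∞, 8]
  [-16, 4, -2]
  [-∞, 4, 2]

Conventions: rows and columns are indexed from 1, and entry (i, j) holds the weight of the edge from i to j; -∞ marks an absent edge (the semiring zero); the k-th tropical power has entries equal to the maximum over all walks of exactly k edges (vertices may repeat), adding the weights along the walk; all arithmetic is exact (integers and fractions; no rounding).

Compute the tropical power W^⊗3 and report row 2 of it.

W^⊗2:
  [-8, 12, 10]
  [-12, 8, 2]
  [-12, 8, 4]
W^⊗3:
  [-4, 16, 12]
  [-8, 12, 6]
  [-8, 12, 6]
Answer: row 2 of W^⊗3 = [-8, 12, 6]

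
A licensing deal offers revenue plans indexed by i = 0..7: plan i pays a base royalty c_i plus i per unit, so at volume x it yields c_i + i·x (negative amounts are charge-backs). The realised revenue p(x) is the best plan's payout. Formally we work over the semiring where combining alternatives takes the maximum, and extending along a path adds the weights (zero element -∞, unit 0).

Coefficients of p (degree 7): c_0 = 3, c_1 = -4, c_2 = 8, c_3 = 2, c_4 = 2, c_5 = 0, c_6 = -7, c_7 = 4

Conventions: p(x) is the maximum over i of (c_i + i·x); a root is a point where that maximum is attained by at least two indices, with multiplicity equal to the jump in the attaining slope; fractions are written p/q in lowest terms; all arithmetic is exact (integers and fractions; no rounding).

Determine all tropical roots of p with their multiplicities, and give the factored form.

hull edge (i=0, c=3) to (i=2, c=8): slope 5/2, span 2
hull edge (i=2, c=8) to (i=7, c=4): slope -4/5, span 5
Factored form: p(x) = 4 ⊗ (x ⊕ (-5/2)) ⊗ (x ⊕ (-5/2)) ⊗ (x ⊕ 4/5) ⊗ (x ⊕ 4/5) ⊗ (x ⊕ 4/5) ⊗ (x ⊕ 4/5) ⊗ (x ⊕ 4/5)
Answer: roots = -5/2 (mult 2), 4/5 (mult 5)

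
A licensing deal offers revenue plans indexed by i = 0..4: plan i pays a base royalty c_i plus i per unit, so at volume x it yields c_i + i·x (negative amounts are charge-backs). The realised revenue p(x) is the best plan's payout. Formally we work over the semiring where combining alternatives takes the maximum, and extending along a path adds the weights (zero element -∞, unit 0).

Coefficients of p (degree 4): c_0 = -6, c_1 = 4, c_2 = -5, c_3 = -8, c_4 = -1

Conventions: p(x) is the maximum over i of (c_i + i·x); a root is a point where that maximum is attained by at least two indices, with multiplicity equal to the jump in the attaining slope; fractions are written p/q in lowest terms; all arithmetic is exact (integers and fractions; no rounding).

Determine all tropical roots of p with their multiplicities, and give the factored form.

hull edge (i=0, c=-6) to (i=1, c=4): slope 10, span 1
hull edge (i=1, c=4) to (i=4, c=-1): slope -5/3, span 3
Factored form: p(x) = -1 ⊗ (x ⊕ (-10)) ⊗ (x ⊕ 5/3) ⊗ (x ⊕ 5/3) ⊗ (x ⊕ 5/3)
Answer: roots = -10 (mult 1), 5/3 (mult 3)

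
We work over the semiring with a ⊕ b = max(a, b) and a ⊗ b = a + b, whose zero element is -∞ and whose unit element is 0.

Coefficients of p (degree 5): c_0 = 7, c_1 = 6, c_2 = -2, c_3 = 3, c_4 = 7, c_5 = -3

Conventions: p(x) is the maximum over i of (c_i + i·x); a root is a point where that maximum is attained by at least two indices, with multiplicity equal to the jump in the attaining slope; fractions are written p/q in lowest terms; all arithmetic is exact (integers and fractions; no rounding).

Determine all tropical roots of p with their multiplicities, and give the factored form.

hull edge (i=0, c=7) to (i=4, c=7): slope 0, span 4
hull edge (i=4, c=7) to (i=5, c=-3): slope -10, span 1
Factored form: p(x) = -3 ⊗ (x ⊕ 0) ⊗ (x ⊕ 0) ⊗ (x ⊕ 0) ⊗ (x ⊕ 0) ⊗ (x ⊕ 10)
Answer: roots = 0 (mult 4), 10 (mult 1)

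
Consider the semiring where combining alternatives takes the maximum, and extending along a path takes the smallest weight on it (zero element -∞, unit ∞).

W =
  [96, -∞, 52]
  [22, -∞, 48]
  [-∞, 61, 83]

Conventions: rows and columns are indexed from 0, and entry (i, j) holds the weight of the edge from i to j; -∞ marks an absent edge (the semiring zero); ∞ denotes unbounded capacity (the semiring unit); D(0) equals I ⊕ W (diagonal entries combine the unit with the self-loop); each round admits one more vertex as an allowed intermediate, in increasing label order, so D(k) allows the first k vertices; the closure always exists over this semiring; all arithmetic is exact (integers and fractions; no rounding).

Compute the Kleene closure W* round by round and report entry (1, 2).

D(0):
  [∞, -∞, 52]
  [22, ∞, 48]
  [-∞, 61, ∞]
D(1):
  [∞, -∞, 52]
  [22, ∞, 48]
  [-∞, 61, ∞]
D(2):
  [∞, -∞, 52]
  [22, ∞, 48]
  [22, 61, ∞]
D(3):
  [∞, 52, 52]
  [22, ∞, 48]
  [22, 61, ∞]
Answer: W*[1][2] = 48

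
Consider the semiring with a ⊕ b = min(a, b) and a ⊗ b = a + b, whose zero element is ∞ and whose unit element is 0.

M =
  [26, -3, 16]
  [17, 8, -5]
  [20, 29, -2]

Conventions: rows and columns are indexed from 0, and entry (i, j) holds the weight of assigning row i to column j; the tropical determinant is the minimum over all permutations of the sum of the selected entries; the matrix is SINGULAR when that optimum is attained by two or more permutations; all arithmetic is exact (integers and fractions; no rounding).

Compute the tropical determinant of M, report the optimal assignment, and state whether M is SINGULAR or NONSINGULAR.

σ = (0, 1, 2): 26 + 8 + (-2) = 32
σ = (0, 2, 1): 26 + (-5) + 29 = 50
σ = (1, 0, 2): (-3) + 17 + (-2) = 12
σ = (1, 2, 0): (-3) + (-5) + 20 = 12
σ = (2, 0, 1): 16 + 17 + 29 = 62
σ = (2, 1, 0): 16 + 8 + 20 = 44
Optimal value attained by: σ = (1, 0, 2).
Answer: det⊕(M) = 12; verdict: SINGULAR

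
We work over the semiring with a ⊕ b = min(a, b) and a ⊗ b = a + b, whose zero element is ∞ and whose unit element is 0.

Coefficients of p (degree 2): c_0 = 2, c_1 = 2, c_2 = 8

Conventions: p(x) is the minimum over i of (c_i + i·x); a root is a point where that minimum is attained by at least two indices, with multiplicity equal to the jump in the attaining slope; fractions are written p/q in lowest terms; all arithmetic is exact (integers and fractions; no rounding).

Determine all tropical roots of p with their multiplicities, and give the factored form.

hull edge (i=0, c=2) to (i=1, c=2): slope 0, span 1
hull edge (i=1, c=2) to (i=2, c=8): slope 6, span 1
Factored form: p(x) = 8 ⊗ (x ⊕ (-6)) ⊗ (x ⊕ 0)
Answer: roots = -6 (mult 1), 0 (mult 1)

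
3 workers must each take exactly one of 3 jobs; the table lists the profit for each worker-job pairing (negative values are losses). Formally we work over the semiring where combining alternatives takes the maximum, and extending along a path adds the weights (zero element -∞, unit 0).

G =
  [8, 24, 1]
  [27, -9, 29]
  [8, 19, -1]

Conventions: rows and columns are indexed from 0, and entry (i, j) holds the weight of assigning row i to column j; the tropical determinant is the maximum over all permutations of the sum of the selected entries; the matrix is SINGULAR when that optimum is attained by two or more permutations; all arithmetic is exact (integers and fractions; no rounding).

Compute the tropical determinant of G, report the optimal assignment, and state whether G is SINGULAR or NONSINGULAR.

σ = (0, 1, 2): 8 + (-9) + (-1) = -2
σ = (0, 2, 1): 8 + 29 + 19 = 56
σ = (1, 0, 2): 24 + 27 + (-1) = 50
σ = (1, 2, 0): 24 + 29 + 8 = 61
σ = (2, 0, 1): 1 + 27 + 19 = 47
σ = (2, 1, 0): 1 + (-9) + 8 = 0
Optimal value attained by: σ = (1, 2, 0).
Answer: det⊕(G) = 61; verdict: NONSINGULAR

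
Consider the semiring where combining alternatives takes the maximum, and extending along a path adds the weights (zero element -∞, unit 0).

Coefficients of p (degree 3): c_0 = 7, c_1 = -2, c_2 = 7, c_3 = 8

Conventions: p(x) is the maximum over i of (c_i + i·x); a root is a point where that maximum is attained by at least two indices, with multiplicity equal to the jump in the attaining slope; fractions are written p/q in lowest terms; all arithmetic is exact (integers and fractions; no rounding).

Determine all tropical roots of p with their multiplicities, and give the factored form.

hull edge (i=0, c=7) to (i=3, c=8): slope 1/3, span 3
Factored form: p(x) = 8 ⊗ (x ⊕ (-1/3)) ⊗ (x ⊕ (-1/3)) ⊗ (x ⊕ (-1/3))
Answer: roots = -1/3 (mult 3)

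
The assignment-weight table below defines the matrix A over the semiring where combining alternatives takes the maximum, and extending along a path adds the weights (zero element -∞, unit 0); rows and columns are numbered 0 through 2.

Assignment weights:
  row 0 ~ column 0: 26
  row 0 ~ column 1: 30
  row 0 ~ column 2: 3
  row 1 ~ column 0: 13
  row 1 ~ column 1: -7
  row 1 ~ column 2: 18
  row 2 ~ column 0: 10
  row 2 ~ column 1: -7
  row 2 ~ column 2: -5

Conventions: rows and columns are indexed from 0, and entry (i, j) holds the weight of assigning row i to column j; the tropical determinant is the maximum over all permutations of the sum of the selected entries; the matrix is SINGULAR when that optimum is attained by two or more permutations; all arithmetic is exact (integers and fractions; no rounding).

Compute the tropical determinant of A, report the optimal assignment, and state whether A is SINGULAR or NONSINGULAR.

σ = (0, 1, 2): 26 + (-7) + (-5) = 14
σ = (0, 2, 1): 26 + 18 + (-7) = 37
σ = (1, 0, 2): 30 + 13 + (-5) = 38
σ = (1, 2, 0): 30 + 18 + 10 = 58
σ = (2, 0, 1): 3 + 13 + (-7) = 9
σ = (2, 1, 0): 3 + (-7) + 10 = 6
Optimal value attained by: σ = (1, 2, 0).
Answer: det⊕(A) = 58; verdict: NONSINGULAR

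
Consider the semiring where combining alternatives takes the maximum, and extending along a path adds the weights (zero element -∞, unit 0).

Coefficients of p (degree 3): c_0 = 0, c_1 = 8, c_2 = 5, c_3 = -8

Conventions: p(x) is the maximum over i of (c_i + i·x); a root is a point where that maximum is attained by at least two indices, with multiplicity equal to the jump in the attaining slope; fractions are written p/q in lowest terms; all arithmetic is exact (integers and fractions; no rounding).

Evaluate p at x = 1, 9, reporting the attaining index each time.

p(1) = max(0+0·1=0, 8+1·1=9, 5+2·1=7, -8+3·1=-5) = 9 (attained by i=1)
p(9) = max(0+0·9=0, 8+1·9=17, 5+2·9=23, -8+3·9=19) = 23 (attained by i=2)
Answer: p(1) = 9; p(9) = 23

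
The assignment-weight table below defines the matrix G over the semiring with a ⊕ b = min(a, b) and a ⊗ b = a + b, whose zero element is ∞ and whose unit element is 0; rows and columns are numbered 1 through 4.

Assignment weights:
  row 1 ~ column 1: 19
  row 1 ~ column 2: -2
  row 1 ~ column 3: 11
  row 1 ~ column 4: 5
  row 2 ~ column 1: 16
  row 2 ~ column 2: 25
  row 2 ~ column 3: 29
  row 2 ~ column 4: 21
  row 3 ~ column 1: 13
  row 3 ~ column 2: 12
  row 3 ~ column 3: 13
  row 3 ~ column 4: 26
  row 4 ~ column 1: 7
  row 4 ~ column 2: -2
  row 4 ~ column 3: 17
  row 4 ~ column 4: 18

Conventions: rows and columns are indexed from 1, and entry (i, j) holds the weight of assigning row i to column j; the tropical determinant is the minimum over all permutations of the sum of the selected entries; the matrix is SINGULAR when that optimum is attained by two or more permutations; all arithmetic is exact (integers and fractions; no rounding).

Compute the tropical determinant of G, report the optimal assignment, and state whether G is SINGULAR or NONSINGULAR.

σ = (1, 2, 3, 4): 19 + 25 + 13 + 18 = 75
σ = (1, 2, 4, 3): 19 + 25 + 26 + 17 = 87
σ = (1, 3, 2, 4): 19 + 29 + 12 + 18 = 78
σ = (1, 3, 4, 2): 19 + 29 + 26 + (-2) = 72
σ = (1, 4, 2, 3): 19 + 21 + 12 + 17 = 69
σ = (1, 4, 3, 2): 19 + 21 + 13 + (-2) = 51
σ = (2, 1, 3, 4): (-2) + 16 + 13 + 18 = 45
σ = (2, 1, 4, 3): (-2) + 16 + 26 + 17 = 57
σ = (2, 3, 1, 4): (-2) + 29 + 13 + 18 = 58
σ = (2, 3, 4, 1): (-2) + 29 + 26 + 7 = 60
σ = (2, 4, 1, 3): (-2) + 21 + 13 + 17 = 49
σ = (2, 4, 3, 1): (-2) + 21 + 13 + 7 = 39
σ = (3, 1, 2, 4): 11 + 16 + 12 + 18 = 57
σ = (3, 1, 4, 2): 11 + 16 + 26 + (-2) = 51
σ = (3, 2, 1, 4): 11 + 25 + 13 + 18 = 67
σ = (3, 2, 4, 1): 11 + 25 + 26 + 7 = 69
σ = (3, 4, 1, 2): 11 + 21 + 13 + (-2) = 43
σ = (3, 4, 2, 1): 11 + 21 + 12 + 7 = 51
σ = (4, 1, 2, 3): 5 + 16 + 12 + 17 = 50
σ = (4, 1, 3, 2): 5 + 16 + 13 + (-2) = 32
σ = (4, 2, 1, 3): 5 + 25 + 13 + 17 = 60
σ = (4, 2, 3, 1): 5 + 25 + 13 + 7 = 50
σ = (4, 3, 1, 2): 5 + 29 + 13 + (-2) = 45
σ = (4, 3, 2, 1): 5 + 29 + 12 + 7 = 53
Optimal value attained by: σ = (4, 1, 3, 2).
Answer: det⊕(G) = 32; verdict: NONSINGULAR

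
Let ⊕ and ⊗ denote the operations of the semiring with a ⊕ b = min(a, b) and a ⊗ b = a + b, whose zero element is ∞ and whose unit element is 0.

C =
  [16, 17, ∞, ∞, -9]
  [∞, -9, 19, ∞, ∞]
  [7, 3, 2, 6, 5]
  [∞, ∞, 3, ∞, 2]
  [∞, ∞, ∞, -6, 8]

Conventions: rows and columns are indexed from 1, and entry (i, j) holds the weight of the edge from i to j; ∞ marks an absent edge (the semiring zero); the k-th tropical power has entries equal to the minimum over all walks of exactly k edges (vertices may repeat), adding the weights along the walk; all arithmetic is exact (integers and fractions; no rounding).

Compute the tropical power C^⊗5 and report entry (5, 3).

C^⊗2:
  [32, 8, 36, -15, -1]
  [26, -18, 10, 25, 24]
  [9, -6, 4, -1, -2]
  [10, 6, 5, -4, 8]
  [∞, ∞, -3, 2, -4]
C^⊗3:
  [43, -1, -12, -7, -13]
  [17, -27, 1, 16, 15]
  [11, -15, 2, -8, 0]
  [12, -3, -1, 2, -2]
  [4, 0, -1, -10, 2]
C^⊗4:
  [-5, -10, -10, -19, -7]
  [8, -36, -8, 7, 6]
  [9, -24, -5, -6, -6]
  [6, -12, 1, -8, 3]
  [6, -9, -7, -4, -8]
C^⊗5:
  [-3, -19, -16, -13, -17]
  [-1, -45, -17, -2, -3]
  [2, -33, -5, -12, -4]
  [8, -21, -5, -3, -6]
  [0, -18, -5, -14, -3]
Key observation: the optimum is the walk 5->4->5->4->3->3, with weight (-6) + 2 + (-6) + 3 + 2 = -5.
Optimal value attained by: walk 5->4->5->4->3->3.
Answer: (C^⊗5)[5][3] = -5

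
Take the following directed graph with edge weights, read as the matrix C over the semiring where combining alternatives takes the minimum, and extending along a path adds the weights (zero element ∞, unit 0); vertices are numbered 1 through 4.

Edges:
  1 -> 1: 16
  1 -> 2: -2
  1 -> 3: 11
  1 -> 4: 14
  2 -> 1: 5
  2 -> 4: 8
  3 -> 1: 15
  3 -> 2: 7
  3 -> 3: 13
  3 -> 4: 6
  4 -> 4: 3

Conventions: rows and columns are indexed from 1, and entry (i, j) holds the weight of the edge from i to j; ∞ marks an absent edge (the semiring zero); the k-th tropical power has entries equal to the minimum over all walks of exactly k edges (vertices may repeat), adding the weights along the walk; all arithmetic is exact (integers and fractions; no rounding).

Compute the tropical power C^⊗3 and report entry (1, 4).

C^⊗2:
  [3, 14, 24, 6]
  [21, 3, 16, 11]
  [12, 13, 26, 9]
  [∞, ∞, ∞, 6]
C^⊗3:
  [19, 1, 14, 9]
  [8, 19, 29, 11]
  [18, 10, 23, 12]
  [∞, ∞, ∞, 9]
Key observation: the optimum is the walk 1->2->4->4, with weight (-2) + 8 + 3 = 9.
Optimal value attained by: walk 1->2->4->4.
Answer: (C^⊗3)[1][4] = 9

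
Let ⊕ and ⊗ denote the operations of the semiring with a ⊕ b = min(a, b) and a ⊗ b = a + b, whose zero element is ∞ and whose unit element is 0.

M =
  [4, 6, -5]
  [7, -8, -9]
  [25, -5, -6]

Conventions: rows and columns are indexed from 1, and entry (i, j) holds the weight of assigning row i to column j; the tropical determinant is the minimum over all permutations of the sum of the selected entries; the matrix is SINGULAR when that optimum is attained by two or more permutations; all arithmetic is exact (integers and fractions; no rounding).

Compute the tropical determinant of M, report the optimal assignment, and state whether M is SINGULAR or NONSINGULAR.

σ = (1, 2, 3): 4 + (-8) + (-6) = -10
σ = (1, 3, 2): 4 + (-9) + (-5) = -10
σ = (2, 1, 3): 6 + 7 + (-6) = 7
σ = (2, 3, 1): 6 + (-9) + 25 = 22
σ = (3, 1, 2): (-5) + 7 + (-5) = -3
σ = (3, 2, 1): (-5) + (-8) + 25 = 12
Optimal value attained by: σ = (1, 2, 3).
Answer: det⊕(M) = -10; verdict: SINGULAR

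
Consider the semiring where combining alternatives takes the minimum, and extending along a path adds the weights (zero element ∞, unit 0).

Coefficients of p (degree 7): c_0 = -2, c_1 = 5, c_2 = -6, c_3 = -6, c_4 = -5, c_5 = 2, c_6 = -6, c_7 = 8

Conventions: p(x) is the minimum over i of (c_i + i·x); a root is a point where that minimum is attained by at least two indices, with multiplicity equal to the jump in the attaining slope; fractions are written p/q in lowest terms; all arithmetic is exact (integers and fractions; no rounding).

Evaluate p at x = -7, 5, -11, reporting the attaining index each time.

p(-7) = min(-2+0·(-7)=-2, 5+1·(-7)=-2, -6+2·(-7)=-20, -6+3·(-7)=-27, -5+4·(-7)=-33, 2+5·(-7)=-33, -6+6·(-7)=-48, 8+7·(-7)=-41) = -48 (attained by i=6)
p(5) = min(-2+0·5=-2, 5+1·5=10, -6+2·5=4, -6+3·5=9, -5+4·5=15, 2+5·5=27, -6+6·5=24, 8+7·5=43) = -2 (attained by i=0)
p(-11) = min(-2+0·(-11)=-2, 5+1·(-11)=-6, -6+2·(-11)=-28, -6+3·(-11)=-39, -5+4·(-11)=-49, 2+5·(-11)=-53, -6+6·(-11)=-72, 8+7·(-11)=-69) = -72 (attained by i=6)
Answer: p(-7) = -48; p(5) = -2; p(-11) = -72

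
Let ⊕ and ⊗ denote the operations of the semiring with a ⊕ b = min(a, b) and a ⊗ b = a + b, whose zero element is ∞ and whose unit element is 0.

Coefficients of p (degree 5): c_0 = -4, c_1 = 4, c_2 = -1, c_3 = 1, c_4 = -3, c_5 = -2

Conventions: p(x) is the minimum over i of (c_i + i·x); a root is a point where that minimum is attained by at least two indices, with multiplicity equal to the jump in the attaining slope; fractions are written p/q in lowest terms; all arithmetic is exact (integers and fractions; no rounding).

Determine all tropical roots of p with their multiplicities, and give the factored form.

hull edge (i=0, c=-4) to (i=4, c=-3): slope 1/4, span 4
hull edge (i=4, c=-3) to (i=5, c=-2): slope 1, span 1
Factored form: p(x) = -2 ⊗ (x ⊕ (-1)) ⊗ (x ⊕ (-1/4)) ⊗ (x ⊕ (-1/4)) ⊗ (x ⊕ (-1/4)) ⊗ (x ⊕ (-1/4))
Answer: roots = -1 (mult 1), -1/4 (mult 4)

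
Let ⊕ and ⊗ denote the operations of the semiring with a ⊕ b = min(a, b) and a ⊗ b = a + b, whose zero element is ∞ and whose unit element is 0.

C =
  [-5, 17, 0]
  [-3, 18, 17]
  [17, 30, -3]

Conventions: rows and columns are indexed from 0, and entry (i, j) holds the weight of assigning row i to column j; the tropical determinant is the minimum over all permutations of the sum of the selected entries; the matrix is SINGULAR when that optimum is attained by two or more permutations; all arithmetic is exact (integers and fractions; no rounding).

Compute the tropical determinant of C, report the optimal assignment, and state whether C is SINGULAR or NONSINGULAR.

σ = (0, 1, 2): (-5) + 18 + (-3) = 10
σ = (0, 2, 1): (-5) + 17 + 30 = 42
σ = (1, 0, 2): 17 + (-3) + (-3) = 11
σ = (1, 2, 0): 17 + 17 + 17 = 51
σ = (2, 0, 1): 0 + (-3) + 30 = 27
σ = (2, 1, 0): 0 + 18 + 17 = 35
Optimal value attained by: σ = (0, 1, 2).
Answer: det⊕(C) = 10; verdict: NONSINGULAR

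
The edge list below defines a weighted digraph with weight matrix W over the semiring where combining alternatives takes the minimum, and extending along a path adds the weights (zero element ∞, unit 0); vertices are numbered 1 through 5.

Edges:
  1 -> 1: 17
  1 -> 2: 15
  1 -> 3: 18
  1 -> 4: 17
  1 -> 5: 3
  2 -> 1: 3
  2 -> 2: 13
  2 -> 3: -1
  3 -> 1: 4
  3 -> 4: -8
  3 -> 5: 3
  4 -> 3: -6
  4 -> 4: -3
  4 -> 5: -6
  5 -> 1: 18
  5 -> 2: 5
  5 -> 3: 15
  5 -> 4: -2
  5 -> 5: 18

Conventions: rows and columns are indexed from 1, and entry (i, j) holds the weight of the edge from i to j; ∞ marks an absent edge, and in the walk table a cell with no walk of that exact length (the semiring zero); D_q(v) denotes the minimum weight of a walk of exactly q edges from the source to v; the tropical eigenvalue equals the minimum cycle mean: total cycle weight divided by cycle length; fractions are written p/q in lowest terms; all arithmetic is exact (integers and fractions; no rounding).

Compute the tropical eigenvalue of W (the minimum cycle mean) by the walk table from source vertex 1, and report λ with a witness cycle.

q=0: [0, ∞, ∞, ∞, ∞]
q=1: [17, 15, 18, 17, 3]
q=2: [18, 8, 11, 1, 11]
q=3: [11, 16, -5, -2, -5]
q=4: [-1, 0, -8, -13, -8]
q=5: [-4, -3, -19, -16, -19]
Optimal cycle mean attained by: cycle 3->4->3, total (-8) + (-6), length 2.
Answer: λ = -7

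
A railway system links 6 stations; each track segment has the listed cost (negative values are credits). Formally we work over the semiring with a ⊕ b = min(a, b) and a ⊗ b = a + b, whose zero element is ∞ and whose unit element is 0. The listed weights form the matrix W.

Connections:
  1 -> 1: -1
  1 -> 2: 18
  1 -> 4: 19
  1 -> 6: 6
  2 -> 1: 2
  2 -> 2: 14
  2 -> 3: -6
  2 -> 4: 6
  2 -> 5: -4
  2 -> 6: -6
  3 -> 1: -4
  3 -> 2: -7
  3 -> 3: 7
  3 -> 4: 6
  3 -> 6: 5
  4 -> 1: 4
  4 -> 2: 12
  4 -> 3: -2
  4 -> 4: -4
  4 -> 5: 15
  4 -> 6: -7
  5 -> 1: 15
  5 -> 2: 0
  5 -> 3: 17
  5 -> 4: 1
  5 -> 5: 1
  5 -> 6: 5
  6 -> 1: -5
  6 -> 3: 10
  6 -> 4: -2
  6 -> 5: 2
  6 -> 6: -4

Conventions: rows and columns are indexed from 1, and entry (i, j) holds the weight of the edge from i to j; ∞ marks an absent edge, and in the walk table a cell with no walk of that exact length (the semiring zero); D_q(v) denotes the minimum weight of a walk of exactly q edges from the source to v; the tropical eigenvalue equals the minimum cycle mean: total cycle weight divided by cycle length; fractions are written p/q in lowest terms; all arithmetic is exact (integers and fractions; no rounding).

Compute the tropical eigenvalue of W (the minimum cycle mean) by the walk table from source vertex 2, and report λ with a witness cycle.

q=0: [∞, 0, ∞, ∞, ∞, ∞]
q=1: [2, 14, -6, 6, -4, -6]
q=2: [-11, -13, 1, -8, -4, -10]
q=3: [-15, -6, -19, -12, -17, -19]
q=4: [-24, -26, -14, -21, -17, -23]
q=5: [-28, -21, -32, -25, -30, -32]
q=6: [-37, -39, -27, -34, -30, -36]
Optimal cycle mean attained by: cycle 2->3->2, total (-6) + (-7), length 2.
Answer: λ = -13/2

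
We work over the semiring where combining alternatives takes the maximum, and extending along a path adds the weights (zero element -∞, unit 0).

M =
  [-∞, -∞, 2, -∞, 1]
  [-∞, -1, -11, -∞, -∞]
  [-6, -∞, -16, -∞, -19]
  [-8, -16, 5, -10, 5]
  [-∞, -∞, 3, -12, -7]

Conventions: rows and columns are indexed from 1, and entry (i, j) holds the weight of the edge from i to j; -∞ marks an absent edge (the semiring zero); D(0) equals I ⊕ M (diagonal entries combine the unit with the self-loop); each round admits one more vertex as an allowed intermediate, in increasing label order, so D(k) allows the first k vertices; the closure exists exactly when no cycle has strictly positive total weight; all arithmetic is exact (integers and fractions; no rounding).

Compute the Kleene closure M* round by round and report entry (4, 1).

D(0):
  [0, -∞, 2, -∞, 1]
  [-∞, 0, -11, -∞, -∞]
  [-6, -∞, 0, -∞, -19]
  [-8, -16, 5, 0, 5]
  [-∞, -∞, 3, -12, 0]
D(1):
  [0, -∞, 2, -∞, 1]
  [-∞, 0, -11, -∞, -∞]
  [-6, -∞, 0, -∞, -5]
  [-8, -16, 5, 0, 5]
  [-∞, -∞, 3, -12, 0]
D(2):
  [0, -∞, 2, -∞, 1]
  [-∞, 0, -11, -∞, -∞]
  [-6, -∞, 0, -∞, -5]
  [-8, -16, 5, 0, 5]
  [-∞, -∞, 3, -12, 0]
D(3):
  [0, -∞, 2, -∞, 1]
  [-17, 0, -11, -∞, -16]
  [-6, -∞, 0, -∞, -5]
  [-1, -16, 5, 0, 5]
  [-3, -∞, 3, -12, 0]
D(4):
  [0, -∞, 2, -∞, 1]
  [-17, 0, -11, -∞, -16]
  [-6, -∞, 0, -∞, -5]
  [-1, -16, 5, 0, 5]
  [-3, -28, 3, -12, 0]
D(5):
  [0, -27, 4, -11, 1]
  [-17, 0, -11, -28, -16]
  [-6, -33, 0, -17, -5]
  [2, -16, 8, 0, 5]
  [-3, -28, 3, -12, 0]
Answer: M*[4][1] = 2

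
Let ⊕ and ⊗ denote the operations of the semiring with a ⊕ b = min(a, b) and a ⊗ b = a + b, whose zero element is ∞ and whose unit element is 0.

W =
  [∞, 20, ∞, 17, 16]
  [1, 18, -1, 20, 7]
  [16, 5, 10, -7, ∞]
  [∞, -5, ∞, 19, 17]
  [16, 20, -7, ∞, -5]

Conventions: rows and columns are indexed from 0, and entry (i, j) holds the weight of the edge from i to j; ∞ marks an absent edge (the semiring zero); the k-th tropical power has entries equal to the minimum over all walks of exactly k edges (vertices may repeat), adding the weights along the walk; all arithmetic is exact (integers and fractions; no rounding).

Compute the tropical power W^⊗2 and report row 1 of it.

W^⊗2:
  [21, 12, 9, 36, 11]
  [15, 4, 0, -8, 2]
  [6, -12, 4, 3, 10]
  [-4, 13, -6, 15, 2]
  [9, -2, -12, -14, -10]
Answer: row 1 of W^⊗2 = [15, 4, 0, -8, 2]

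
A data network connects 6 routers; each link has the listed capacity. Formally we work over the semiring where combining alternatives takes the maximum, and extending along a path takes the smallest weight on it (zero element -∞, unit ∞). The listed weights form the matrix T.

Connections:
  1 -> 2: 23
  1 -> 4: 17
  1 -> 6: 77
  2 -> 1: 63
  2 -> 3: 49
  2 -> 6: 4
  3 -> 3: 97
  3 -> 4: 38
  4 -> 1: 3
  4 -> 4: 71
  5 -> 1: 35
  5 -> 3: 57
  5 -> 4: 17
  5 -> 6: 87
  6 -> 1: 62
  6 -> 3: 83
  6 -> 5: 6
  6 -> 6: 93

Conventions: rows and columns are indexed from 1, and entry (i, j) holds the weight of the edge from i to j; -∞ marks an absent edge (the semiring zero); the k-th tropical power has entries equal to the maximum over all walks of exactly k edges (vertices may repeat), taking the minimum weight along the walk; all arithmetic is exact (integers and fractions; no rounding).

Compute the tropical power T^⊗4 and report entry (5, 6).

T^⊗2:
  [62, -∞, 77, 17, 6, 77]
  [4, 23, 49, 38, 4, 63]
  [3, -∞, 97, 38, -∞, -∞]
  [3, 3, -∞, 71, -∞, 3]
  [62, 23, 83, 38, 6, 87]
  [62, 23, 83, 38, 6, 93]
T^⊗3:
  [62, 23, 77, 38, 6, 77]
  [62, 4, 63, 38, 6, 63]
  [3, 3, 97, 38, -∞, 3]
  [3, 3, 3, 71, 3, 3]
  [62, 23, 83, 38, 6, 87]
  [62, 23, 83, 38, 6, 93]
T^⊗4:
  [62, 23, 77, 38, 6, 77]
  [62, 23, 63, 38, 6, 63]
  [3, 3, 97, 38, 3, 3]
  [3, 3, 3, 71, 3, 3]
  [62, 23, 83, 38, 6, 87]
  [62, 23, 83, 38, 6, 93]
Key observation: the optimum is the walk 5->6->6->6->6, with weight 87 min 93 min 93 min 93 = 87.
Optimal value attained by: walk 5->6->6->6->6.
Answer: (T^⊗4)[5][6] = 87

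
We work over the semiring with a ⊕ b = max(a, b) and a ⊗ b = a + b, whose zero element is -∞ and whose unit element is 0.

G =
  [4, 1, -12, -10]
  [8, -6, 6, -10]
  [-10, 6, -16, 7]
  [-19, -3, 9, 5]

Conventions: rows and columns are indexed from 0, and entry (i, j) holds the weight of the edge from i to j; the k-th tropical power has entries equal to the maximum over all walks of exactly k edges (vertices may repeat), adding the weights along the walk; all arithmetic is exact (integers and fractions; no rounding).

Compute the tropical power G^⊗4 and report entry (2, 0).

G^⊗2:
  [9, 5, 7, -5]
  [12, 12, 0, 13]
  [14, 4, 16, 12]
  [5, 15, 14, 16]
G^⊗3:
  [13, 13, 11, 14]
  [20, 13, 22, 18]
  [18, 22, 21, 23]
  [23, 20, 25, 21]
G^⊗4:
  [21, 17, 23, 19]
  [24, 28, 27, 29]
  [30, 27, 32, 28]
  [28, 31, 30, 32]
Key observation: the optimum is the walk 2->3->2->1->0, with weight 7 + 9 + 6 + 8 = 30.
Optimal value attained by: walk 2->3->2->1->0.
Answer: (G^⊗4)[2][0] = 30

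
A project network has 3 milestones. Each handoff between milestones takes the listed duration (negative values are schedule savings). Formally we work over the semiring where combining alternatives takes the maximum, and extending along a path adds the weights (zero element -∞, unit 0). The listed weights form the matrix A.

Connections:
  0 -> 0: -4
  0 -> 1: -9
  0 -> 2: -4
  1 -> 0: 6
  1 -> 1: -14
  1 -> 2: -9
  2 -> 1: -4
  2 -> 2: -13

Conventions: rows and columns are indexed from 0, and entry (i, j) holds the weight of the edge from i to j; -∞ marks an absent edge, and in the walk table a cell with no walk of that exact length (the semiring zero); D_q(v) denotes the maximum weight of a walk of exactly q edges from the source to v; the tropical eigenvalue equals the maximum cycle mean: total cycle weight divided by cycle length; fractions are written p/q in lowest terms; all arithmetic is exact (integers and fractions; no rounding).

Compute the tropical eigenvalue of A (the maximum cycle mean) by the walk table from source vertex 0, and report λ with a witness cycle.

q=0: [0, -∞, -∞]
q=1: [-4, -9, -4]
q=2: [-3, -8, -8]
q=3: [-2, -12, -7]
Optimal cycle mean attained by: cycle 0->2->1->0, total (-4) + (-4) + 6, length 3.
Answer: λ = -2/3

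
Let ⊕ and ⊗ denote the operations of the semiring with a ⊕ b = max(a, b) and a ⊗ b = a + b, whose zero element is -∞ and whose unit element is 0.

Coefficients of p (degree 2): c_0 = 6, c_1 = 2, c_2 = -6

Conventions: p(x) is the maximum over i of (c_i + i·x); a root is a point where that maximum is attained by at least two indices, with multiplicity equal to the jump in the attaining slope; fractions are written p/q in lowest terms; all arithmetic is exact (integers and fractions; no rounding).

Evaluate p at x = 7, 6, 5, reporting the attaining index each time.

p(7) = max(6+0·7=6, 2+1·7=9, -6+2·7=8) = 9 (attained by i=1)
p(6) = max(6+0·6=6, 2+1·6=8, -6+2·6=6) = 8 (attained by i=1)
p(5) = max(6+0·5=6, 2+1·5=7, -6+2·5=4) = 7 (attained by i=1)
Answer: p(7) = 9; p(6) = 8; p(5) = 7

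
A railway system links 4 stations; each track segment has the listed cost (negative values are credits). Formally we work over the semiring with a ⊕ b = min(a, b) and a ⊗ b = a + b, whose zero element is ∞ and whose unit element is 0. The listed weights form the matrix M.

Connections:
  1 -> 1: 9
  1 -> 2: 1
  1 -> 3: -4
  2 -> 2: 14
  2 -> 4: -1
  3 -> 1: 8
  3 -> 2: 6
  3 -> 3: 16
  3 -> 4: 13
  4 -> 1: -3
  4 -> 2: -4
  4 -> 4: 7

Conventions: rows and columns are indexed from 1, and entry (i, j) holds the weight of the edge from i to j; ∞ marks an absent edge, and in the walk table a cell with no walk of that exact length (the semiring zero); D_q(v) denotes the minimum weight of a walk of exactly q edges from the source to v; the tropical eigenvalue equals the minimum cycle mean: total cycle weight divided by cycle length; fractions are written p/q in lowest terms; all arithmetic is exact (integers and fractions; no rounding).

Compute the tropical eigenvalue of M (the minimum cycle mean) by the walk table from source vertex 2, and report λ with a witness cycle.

q=0: [∞, 0, ∞, ∞]
q=1: [∞, 14, ∞, -1]
q=2: [-4, -5, ∞, 6]
q=3: [3, -3, -8, -6]
q=4: [-9, -10, -1, -4]
Optimal cycle mean attained by: cycle 2->4->2, total (-1) + (-4), length 2.
Answer: λ = -5/2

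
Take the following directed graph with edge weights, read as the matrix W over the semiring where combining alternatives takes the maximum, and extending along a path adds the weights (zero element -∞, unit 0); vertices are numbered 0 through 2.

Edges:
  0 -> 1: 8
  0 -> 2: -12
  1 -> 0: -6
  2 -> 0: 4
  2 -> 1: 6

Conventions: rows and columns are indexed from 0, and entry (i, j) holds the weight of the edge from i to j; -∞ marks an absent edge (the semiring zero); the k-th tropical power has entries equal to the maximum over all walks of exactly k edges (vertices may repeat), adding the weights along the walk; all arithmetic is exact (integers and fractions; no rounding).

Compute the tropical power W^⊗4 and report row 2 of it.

W^⊗2:
  [2, -6, -∞]
  [-∞, 2, -18]
  [0, 12, -8]
W^⊗3:
  [-12, 10, -10]
  [-4, -12, -∞]
  [6, 8, -12]
W^⊗4:
  [4, -4, -24]
  [-18, 4, -16]
  [2, 14, -6]
Answer: row 2 of W^⊗4 = [2, 14, -6]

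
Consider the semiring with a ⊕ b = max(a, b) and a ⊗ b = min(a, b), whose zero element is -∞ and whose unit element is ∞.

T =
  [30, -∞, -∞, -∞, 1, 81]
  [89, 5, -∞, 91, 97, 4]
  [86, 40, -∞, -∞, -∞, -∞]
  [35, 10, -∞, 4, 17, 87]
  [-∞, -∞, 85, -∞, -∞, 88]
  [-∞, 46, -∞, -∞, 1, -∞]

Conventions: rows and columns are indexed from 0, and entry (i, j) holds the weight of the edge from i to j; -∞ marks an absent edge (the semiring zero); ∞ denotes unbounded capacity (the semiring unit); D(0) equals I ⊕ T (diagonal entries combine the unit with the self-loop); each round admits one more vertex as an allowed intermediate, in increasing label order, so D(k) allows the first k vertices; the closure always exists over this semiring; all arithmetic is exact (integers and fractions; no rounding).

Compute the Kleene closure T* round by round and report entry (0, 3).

D(0):
  [∞, -∞, -∞, -∞, 1, 81]
  [89, ∞, -∞, 91, 97, 4]
  [86, 40, ∞, -∞, -∞, -∞]
  [35, 10, -∞, ∞, 17, 87]
  [-∞, -∞, 85, -∞, ∞, 88]
  [-∞, 46, -∞, -∞, 1, ∞]
D(1):
  [∞, -∞, -∞, -∞, 1, 81]
  [89, ∞, -∞, 91, 97, 81]
  [86, 40, ∞, -∞, 1, 81]
  [35, 10, -∞, ∞, 17, 87]
  [-∞, -∞, 85, -∞, ∞, 88]
  [-∞, 46, -∞, -∞, 1, ∞]
D(2):
  [∞, -∞, -∞, -∞, 1, 81]
  [89, ∞, -∞, 91, 97, 81]
  [86, 40, ∞, 40, 40, 81]
  [35, 10, -∞, ∞, 17, 87]
  [-∞, -∞, 85, -∞, ∞, 88]
  [46, 46, -∞, 46, 46, ∞]
D(3):
  [∞, -∞, -∞, -∞, 1, 81]
  [89, ∞, -∞, 91, 97, 81]
  [86, 40, ∞, 40, 40, 81]
  [35, 10, -∞, ∞, 17, 87]
  [85, 40, 85, 40, ∞, 88]
  [46, 46, -∞, 46, 46, ∞]
D(4):
  [∞, -∞, -∞, -∞, 1, 81]
  [89, ∞, -∞, 91, 97, 87]
  [86, 40, ∞, 40, 40, 81]
  [35, 10, -∞, ∞, 17, 87]
  [85, 40, 85, 40, ∞, 88]
  [46, 46, -∞, 46, 46, ∞]
D(5):
  [∞, 1, 1, 1, 1, 81]
  [89, ∞, 85, 91, 97, 88]
  [86, 40, ∞, 40, 40, 81]
  [35, 17, 17, ∞, 17, 87]
  [85, 40, 85, 40, ∞, 88]
  [46, 46, 46, 46, 46, ∞]
D(6):
  [∞, 46, 46, 46, 46, 81]
  [89, ∞, 85, 91, 97, 88]
  [86, 46, ∞, 46, 46, 81]
  [46, 46, 46, ∞, 46, 87]
  [85, 46, 85, 46, ∞, 88]
  [46, 46, 46, 46, 46, ∞]
Answer: T*[0][3] = 46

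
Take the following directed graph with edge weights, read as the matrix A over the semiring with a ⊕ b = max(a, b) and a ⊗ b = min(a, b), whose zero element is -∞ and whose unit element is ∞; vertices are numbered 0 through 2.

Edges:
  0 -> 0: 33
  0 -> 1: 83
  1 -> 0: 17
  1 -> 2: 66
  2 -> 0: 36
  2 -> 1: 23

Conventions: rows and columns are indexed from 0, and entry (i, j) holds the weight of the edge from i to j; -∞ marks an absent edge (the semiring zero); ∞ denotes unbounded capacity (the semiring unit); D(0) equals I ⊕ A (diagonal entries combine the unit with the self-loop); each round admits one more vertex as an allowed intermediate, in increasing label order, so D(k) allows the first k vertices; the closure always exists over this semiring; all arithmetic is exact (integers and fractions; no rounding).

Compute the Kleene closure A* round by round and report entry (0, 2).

D(0):
  [∞, 83, -∞]
  [17, ∞, 66]
  [36, 23, ∞]
D(1):
  [∞, 83, -∞]
  [17, ∞, 66]
  [36, 36, ∞]
D(2):
  [∞, 83, 66]
  [17, ∞, 66]
  [36, 36, ∞]
D(3):
  [∞, 83, 66]
  [36, ∞, 66]
  [36, 36, ∞]
Answer: A*[0][2] = 66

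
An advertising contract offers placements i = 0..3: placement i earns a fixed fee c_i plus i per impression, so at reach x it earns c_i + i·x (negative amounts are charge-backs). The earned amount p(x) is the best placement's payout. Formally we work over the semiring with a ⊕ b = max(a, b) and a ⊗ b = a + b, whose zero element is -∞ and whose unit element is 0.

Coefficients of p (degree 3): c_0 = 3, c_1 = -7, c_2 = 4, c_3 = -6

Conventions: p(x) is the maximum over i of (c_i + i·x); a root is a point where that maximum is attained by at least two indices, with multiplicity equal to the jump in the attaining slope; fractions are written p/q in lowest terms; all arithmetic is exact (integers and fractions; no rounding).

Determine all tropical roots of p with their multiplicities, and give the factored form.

hull edge (i=0, c=3) to (i=2, c=4): slope 1/2, span 2
hull edge (i=2, c=4) to (i=3, c=-6): slope -10, span 1
Factored form: p(x) = -6 ⊗ (x ⊕ (-1/2)) ⊗ (x ⊕ (-1/2)) ⊗ (x ⊕ 10)
Answer: roots = -1/2 (mult 2), 10 (mult 1)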